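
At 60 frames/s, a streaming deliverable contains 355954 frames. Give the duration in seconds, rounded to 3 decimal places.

Running time = 355954 × 1/60 = 177977/30 s ≈ 5932.567 s.

5932.567 seconds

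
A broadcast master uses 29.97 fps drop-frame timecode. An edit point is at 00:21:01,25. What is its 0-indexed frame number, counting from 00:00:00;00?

As if non-drop at 30 labels/s: (0 × 3600 + 21 × 60 + 1) × 30 + 25 = 37855.
Minute boundaries passed: 21; those not divisible by 10: 21 − 2 = 19; dropped labels = 2 × 19 = 38.
Actual frame index = 37855 − 38 = 37817.

37817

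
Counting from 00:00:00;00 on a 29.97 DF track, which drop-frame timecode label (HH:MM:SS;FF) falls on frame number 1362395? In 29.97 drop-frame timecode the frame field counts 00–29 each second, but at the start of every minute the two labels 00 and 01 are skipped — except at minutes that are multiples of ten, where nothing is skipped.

Each 10-minute DF block holds 10 × 60 × 30 − 9 × 2 = 17982 frames. 1362395 ÷ 17982 → 75 full blocks, remainder 13745.
Within the partial block the first minute is 1800 frames and each further minute 1798, so 7 further minute boundaries passed. Total skipped labels = 18 × 75 + 2 × 7 = 1364.
Non-drop label index = 1362395 + 1364 = 1363759; at 30 labels/s that is 12:37:38:19, i.e. DF 12:37:38;19.

12:37:38;19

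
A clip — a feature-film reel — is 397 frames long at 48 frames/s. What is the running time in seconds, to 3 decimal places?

8.271 seconds

Running time = 397 × 1/48 = 397/48 s ≈ 8.271 s.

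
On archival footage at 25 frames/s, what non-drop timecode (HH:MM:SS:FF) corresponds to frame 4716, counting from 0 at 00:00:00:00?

00:03:08:16

4716 ÷ 25 = 188 full seconds, remainder 16 frames.
188 s = 0 h 3 min 8 s.
Timecode: 00:03:08:16.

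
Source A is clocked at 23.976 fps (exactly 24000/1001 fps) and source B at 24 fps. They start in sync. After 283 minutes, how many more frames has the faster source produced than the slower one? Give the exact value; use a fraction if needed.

407520/1001 frames

283 min = 16980 s.
A emits 24000/1001 × 16980 = 407520000/1001 frames; B emits 24 × 16980 = 407520.
Difference = 407520/1001 frames (≈ 407.1129); B is ahead of A.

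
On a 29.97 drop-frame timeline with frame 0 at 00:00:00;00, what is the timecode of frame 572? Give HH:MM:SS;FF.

Each 10-minute DF block holds 10 × 60 × 30 − 9 × 2 = 17982 frames. 572 ÷ 17982 → 0 full blocks, remainder 572.
Within the partial block the first minute is 1800 frames and each further minute 1798, so 0 further minute boundaries passed. Total skipped labels = 18 × 0 + 2 × 0 = 0.
Non-drop label index = 572 + 0 = 572; at 30 labels/s that is 00:00:19:02, i.e. DF 00:00:19;02.

00:00:19;02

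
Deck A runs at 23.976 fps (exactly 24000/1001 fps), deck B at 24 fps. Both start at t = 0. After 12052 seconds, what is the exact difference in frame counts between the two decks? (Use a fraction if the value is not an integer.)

289248/1001 frames

A emits 24000/1001 × 12052 = 289248000/1001 frames; B emits 24 × 12052 = 289248.
Difference = 289248/1001 frames (≈ 288.9590); B is ahead of A.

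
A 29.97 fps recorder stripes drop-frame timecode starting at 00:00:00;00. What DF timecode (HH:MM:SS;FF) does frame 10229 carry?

Each 10-minute DF block holds 10 × 60 × 30 − 9 × 2 = 17982 frames. 10229 ÷ 17982 → 0 full blocks, remainder 10229.
Within the partial block the first minute is 1800 frames and each further minute 1798, so 5 further minute boundaries passed. Total skipped labels = 18 × 0 + 2 × 5 = 10.
Non-drop label index = 10229 + 10 = 10239; at 30 labels/s that is 00:05:41:09, i.e. DF 00:05:41;09.

00:05:41;09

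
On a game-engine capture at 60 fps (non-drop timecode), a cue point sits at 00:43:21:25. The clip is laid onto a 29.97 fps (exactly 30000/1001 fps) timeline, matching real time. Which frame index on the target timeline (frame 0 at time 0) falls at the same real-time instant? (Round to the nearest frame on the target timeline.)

frame 77965

Source frame index: (0×3600 + 43×60 + 21) × 60 + 25 = 156085.
Real time: 156085 / (60) = 31217/12 s.
Target frame: (31217/12) × (30000/1001) = 78042500/1001 ≈ 77964.535 → 77965.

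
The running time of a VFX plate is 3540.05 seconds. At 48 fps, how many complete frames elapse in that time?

Frames = 3540.05 × 48 = 849612/5 ≈ 169922.4000.
Complete frames: 169922.

169922 frames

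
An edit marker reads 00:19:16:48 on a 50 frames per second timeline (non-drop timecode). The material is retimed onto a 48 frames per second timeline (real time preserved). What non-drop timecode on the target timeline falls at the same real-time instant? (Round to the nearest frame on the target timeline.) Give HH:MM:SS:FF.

00:19:16:46

Source frame index: (0×3600 + 19×60 + 16) × 50 + 48 = 57848.
Real time: 57848 / (50) = 28924/25 s.
Target frame: (28924/25) × (48) = 1388352/25 ≈ 55534.080 → 55534.
At 48 labels/s: frame 55534 → 00:19:16:46.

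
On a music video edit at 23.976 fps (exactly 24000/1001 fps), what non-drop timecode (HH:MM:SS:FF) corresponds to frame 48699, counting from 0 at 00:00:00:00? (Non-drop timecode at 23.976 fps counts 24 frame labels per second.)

00:33:49:03

48699 ÷ 24 = 2029 full seconds, remainder 3 frames.
2029 s = 0 h 33 min 49 s.
Timecode: 00:33:49:03.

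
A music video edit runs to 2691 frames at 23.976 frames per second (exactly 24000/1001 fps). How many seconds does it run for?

Running time = 2691 / (24000/1001) = 112.237125 s.

112.237125 seconds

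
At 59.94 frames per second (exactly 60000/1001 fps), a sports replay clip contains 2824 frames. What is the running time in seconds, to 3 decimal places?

47.114 seconds

Running time = 2824 × 1001/60000 = 353353/7500 s ≈ 47.114 s.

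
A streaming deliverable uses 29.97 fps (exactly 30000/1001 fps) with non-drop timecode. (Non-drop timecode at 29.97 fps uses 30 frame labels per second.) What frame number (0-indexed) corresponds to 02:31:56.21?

frame 273501

Total seconds to the label: (2 × 3600 + 31 × 60 + 56) = 9116.
Frame index = 9116 × 30 + 21 = 273501.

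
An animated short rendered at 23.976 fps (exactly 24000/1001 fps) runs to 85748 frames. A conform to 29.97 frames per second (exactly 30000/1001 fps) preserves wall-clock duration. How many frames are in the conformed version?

107185 frames

Target frames = source frames × (target rate / source rate) = 85748 × (30000/1001)/(24000/1001) = 85748 × 5/4 = 107185.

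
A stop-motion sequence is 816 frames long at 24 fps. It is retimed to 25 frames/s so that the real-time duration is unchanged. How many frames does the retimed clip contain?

850 frames

Target frames = source frames × (target rate / source rate) = 816 × (25)/(24) = 816 × 25/24 = 850.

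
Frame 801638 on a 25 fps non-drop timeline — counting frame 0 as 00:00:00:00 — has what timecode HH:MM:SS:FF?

08:54:25:13

801638 ÷ 25 = 32065 full seconds, remainder 13 frames.
32065 s = 8 h 54 min 25 s.
Timecode: 08:54:25:13.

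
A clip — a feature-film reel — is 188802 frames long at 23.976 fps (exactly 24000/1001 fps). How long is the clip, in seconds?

7874.61675 seconds

Running time = 188802 / (24000/1001) = 7874.61675 s.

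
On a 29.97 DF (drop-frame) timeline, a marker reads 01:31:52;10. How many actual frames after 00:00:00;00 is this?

165206

As if non-drop at 30 labels/s: (1 × 3600 + 31 × 60 + 52) × 30 + 10 = 165370.
Minute boundaries passed: 91; those not divisible by 10: 91 − 9 = 82; dropped labels = 2 × 82 = 164.
Actual frame index = 165370 − 164 = 165206.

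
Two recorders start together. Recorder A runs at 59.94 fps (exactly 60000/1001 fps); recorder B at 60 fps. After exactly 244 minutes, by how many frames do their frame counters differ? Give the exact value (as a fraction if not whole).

244 min = 14640 s.
A emits 60000/1001 × 14640 = 878400000/1001 frames; B emits 60 × 14640 = 878400.
Difference = 878400/1001 frames (≈ 877.5225); B is ahead of A.

878400/1001 frames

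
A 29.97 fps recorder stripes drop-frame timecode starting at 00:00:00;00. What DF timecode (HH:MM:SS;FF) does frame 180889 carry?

Ten DF minutes hold 17982 frames, so frame 180889 lies in block 10 (frames 179820–197801) with 1069 frames into that block.
The block's first minute is 1800 frames and the rest 1798 each; 1069 frames reaches minute 0, so 10 × 18 + 0 × 2 = 180 labels have been skipped so far.
Adding those back, label number 180889 + 180 = 181069 at 30 labels/s is 6035 s + 19 f = 1 h 40 min 35 s frame 19, i.e. 01:40:35;19.

01:40:35;19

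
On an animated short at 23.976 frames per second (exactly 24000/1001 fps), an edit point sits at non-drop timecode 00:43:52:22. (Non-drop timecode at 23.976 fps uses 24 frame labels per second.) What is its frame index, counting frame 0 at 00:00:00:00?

63190

Total seconds to the label: (0 × 3600 + 43 × 60 + 52) = 2632.
Frame index = 2632 × 24 + 22 = 63190.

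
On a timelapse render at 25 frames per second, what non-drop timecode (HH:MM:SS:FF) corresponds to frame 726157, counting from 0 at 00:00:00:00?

726157 ÷ 25 = 29046 full seconds, remainder 7 frames.
29046 s = 8 h 4 min 6 s.
Timecode: 08:04:06:07.

08:04:06:07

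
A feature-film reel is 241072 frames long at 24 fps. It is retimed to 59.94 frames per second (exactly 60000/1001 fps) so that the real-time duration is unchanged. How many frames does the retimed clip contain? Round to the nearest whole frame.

602078 frames

Frames at target rate = 241072 × (60000/1001) / (24) = 46360000/77 ≈ 602077.922.
Nearest whole frame: 602078.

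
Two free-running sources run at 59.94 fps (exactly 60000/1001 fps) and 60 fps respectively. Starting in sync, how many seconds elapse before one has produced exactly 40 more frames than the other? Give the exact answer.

The gap grows by |60 − 60000/1001| = 60/1001 frames per second.
Time for a 40-frame gap: 40 ÷ (60/1001) = 2002/3 s.

2002/3 seconds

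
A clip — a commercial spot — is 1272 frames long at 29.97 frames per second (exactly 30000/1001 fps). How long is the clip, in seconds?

Running time = 1272 / (30000/1001) = 42.4424 s.

42.4424 seconds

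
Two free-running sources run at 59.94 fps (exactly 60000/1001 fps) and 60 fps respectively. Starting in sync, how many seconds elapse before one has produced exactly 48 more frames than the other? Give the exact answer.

The gap grows by |60 − 60000/1001| = 60/1001 frames per second.
Time for a 48-frame gap: 48 ÷ (60/1001) = 800.8 s.

800.8 seconds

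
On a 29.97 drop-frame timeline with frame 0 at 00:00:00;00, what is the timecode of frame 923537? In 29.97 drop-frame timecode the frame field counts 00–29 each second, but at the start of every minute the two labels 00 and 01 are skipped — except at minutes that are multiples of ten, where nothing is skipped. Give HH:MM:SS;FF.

Each 10-minute DF block holds 10 × 60 × 30 − 9 × 2 = 17982 frames. 923537 ÷ 17982 → 51 full blocks, remainder 6455.
Within the partial block the first minute is 1800 frames and each further minute 1798, so 3 further minute boundaries passed. Total skipped labels = 18 × 51 + 2 × 3 = 924.
Non-drop label index = 923537 + 924 = 924461; at 30 labels/s that is 08:33:35:11, i.e. DF 08:33:35;11.

08:33:35;11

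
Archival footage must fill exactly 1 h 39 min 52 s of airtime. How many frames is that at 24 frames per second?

143808 frames

1 h 39 min 52 s = 5992 s.
Frames = 5992 × 24 = 143808.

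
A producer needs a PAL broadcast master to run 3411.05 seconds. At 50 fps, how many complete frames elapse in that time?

Frames = 3411.05 × 50 = 341105/2 ≈ 170552.5000.
Complete frames: 170552.

170552 frames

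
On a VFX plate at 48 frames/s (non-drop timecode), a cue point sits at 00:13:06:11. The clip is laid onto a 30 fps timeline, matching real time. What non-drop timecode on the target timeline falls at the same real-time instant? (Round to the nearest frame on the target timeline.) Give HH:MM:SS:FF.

00:13:06:07

Source frame index: (0×3600 + 13×60 + 6) × 48 + 11 = 37739.
Real time: 37739 / (48) = 37739/48 s.
Target frame: (37739/48) × (30) = 188695/8 ≈ 23586.875 → 23587.
At 30 labels/s: frame 23587 → 00:13:06:07.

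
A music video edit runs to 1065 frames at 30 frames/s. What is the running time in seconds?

35.5 seconds

Running time = 1065 / (30) = 35.5 s.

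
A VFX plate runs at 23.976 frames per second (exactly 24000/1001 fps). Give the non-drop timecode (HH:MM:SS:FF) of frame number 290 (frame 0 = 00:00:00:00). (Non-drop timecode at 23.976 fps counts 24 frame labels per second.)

00:00:12:02

290 ÷ 24 = 12 full seconds, remainder 2 frames.
12 s = 0 h 0 min 12 s.
Timecode: 00:00:12:02.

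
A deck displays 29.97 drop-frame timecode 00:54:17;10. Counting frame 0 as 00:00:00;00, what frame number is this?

As if non-drop at 30 labels/s: (0 × 3600 + 54 × 60 + 17) × 30 + 10 = 97720.
Minute boundaries passed: 54; those not divisible by 10: 54 − 5 = 49; dropped labels = 2 × 49 = 98.
Actual frame index = 97720 − 98 = 97622.

97622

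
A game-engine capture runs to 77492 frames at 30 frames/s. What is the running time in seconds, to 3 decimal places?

2583.067 seconds

Running time = 77492 × 1/30 = 38746/15 s ≈ 2583.067 s.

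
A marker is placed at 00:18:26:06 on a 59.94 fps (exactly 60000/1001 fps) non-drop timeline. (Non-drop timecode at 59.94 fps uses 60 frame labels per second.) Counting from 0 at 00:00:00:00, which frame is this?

Total seconds to the label: (0 × 3600 + 18 × 60 + 26) = 1106.
Frame index = 1106 × 60 + 6 = 66366.

frame 66366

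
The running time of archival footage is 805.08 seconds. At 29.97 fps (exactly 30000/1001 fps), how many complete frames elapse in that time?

24128 frames

Frames = 805.08 × 30000/1001 = 24152400/1001 ≈ 24128.2717.
Complete frames: 24128.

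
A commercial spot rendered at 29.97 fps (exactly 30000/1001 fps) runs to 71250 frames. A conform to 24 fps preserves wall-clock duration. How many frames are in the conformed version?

Target frames = source frames × (target rate / source rate) = 71250 × (24)/(30000/1001) = 71250 × 1001/1250 = 57057.

57057 frames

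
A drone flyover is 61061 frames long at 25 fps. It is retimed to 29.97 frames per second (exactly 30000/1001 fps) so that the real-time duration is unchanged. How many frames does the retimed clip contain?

Target frames = source frames × (target rate / source rate) = 61061 × (30000/1001)/(25) = 61061 × 1200/1001 = 73200.

73200 frames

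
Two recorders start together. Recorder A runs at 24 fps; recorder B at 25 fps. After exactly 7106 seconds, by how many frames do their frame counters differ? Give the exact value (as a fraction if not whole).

A emits 24 × 7106 = 170544 frames; B emits 25 × 7106 = 177650.
Difference = 7106 frames; B is ahead of A.

7106 frames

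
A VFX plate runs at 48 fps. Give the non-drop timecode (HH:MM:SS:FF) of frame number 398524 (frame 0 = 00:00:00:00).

02:18:22:28

398524 ÷ 48 = 8302 full seconds, remainder 28 frames.
8302 s = 2 h 18 min 22 s.
Timecode: 02:18:22:28.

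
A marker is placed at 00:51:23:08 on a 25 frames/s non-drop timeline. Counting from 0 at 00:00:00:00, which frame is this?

Total seconds to the label: (0 × 3600 + 51 × 60 + 23) = 3083.
Frame index = 3083 × 25 + 8 = 77083.

77083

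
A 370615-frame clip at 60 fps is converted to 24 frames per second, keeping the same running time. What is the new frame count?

Target frames = source frames × (target rate / source rate) = 370615 × (24)/(60) = 370615 × 2/5 = 148246.

148246 frames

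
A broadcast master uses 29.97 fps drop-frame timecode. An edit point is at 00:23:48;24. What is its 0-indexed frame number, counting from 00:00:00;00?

42822

As if non-drop at 30 labels/s: (0 × 3600 + 23 × 60 + 48) × 30 + 24 = 42864.
Minute boundaries passed: 23; those not divisible by 10: 23 − 2 = 21; dropped labels = 2 × 21 = 42.
Actual frame index = 42864 − 42 = 42822.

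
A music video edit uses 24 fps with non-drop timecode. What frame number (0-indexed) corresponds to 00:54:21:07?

Total seconds to the label: (0 × 3600 + 54 × 60 + 21) = 3261.
Frame index = 3261 × 24 + 7 = 78271.

78271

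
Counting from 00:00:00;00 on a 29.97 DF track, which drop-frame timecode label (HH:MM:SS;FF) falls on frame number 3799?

00:02:06;23

Ten DF minutes hold 17982 frames, so frame 3799 lies in block 0 (frames 0–17981) with 3799 frames into that block.
The block's first minute is 1800 frames and the rest 1798 each; 3799 frames reaches minute 2, so 0 × 18 + 2 × 2 = 4 labels have been skipped so far.
Adding those back, label number 3799 + 4 = 3803 at 30 labels/s is 126 s + 23 f = 0 h 2 min 6 s frame 23, i.e. 00:02:06;23.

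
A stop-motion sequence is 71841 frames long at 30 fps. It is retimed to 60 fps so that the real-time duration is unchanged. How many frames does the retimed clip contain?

Target frames = source frames × (target rate / source rate) = 71841 × (60)/(30) = 71841 × 2 = 143682.

143682 frames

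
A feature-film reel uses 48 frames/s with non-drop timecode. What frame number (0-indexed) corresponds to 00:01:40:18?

frame 4818

Total seconds to the label: (0 × 3600 + 1 × 60 + 40) = 100.
Frame index = 100 × 48 + 18 = 4818.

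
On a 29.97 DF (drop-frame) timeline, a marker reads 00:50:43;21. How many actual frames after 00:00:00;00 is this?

91221

Complete 10-minute blocks: 5, each 17982 frames → 89910.
Remaining 0 whole minutes in the current block: 0 frames.
Within the current minute: 43 × 30 + 21 = 1311. Total = 89910 + 0 + 1311 = 91221.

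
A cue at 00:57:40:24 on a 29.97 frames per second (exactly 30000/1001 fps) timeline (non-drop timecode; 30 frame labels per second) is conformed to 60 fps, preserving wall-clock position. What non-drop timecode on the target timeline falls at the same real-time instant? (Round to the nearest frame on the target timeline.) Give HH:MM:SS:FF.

00:57:44:16

Source frame index: (0×3600 + 57×60 + 40) × 30 + 24 = 103824.
Real time: 103824 / (30000/1001) = 2165163/625 s.
Target frame: (2165163/625) × (60) = 25981956/125 ≈ 207855.648 → 207856.
At 60 labels/s: frame 207856 → 00:57:44:16.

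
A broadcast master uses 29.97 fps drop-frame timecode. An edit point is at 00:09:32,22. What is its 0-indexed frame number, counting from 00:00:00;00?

17164

As if non-drop at 30 labels/s: (0 × 3600 + 9 × 60 + 32) × 30 + 22 = 17182.
Minute boundaries passed: 9; those not divisible by 10: 9 − 0 = 9; dropped labels = 2 × 9 = 18.
Actual frame index = 17182 − 18 = 17164.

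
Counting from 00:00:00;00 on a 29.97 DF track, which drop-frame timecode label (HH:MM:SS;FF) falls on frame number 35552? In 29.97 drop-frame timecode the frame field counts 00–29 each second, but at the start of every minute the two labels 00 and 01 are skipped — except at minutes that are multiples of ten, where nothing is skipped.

Each 10-minute DF block holds 10 × 60 × 30 − 9 × 2 = 17982 frames. 35552 ÷ 17982 → 1 full block, remainder 17570.
Within the partial block the first minute is 1800 frames and each further minute 1798, so 9 further minute boundaries passed. Total skipped labels = 18 × 1 + 2 × 9 = 36.
Non-drop label index = 35552 + 36 = 35588; at 30 labels/s that is 00:19:46:08, i.e. DF 00:19:46;08.

00:19:46;08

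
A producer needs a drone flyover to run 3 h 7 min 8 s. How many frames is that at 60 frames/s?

3 h 7 min 8 s = 11228 s.
Frames = 11228 × 60 = 673680.

673680 frames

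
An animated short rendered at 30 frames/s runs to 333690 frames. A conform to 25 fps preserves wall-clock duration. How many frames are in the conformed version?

278075 frames

Target frames = source frames × (target rate / source rate) = 333690 × (25)/(30) = 333690 × 5/6 = 278075.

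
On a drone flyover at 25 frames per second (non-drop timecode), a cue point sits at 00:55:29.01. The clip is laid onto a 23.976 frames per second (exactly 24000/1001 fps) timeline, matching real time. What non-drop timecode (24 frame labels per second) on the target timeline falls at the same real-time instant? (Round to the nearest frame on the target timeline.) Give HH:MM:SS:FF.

00:55:25:17

Source frame index: (0×3600 + 55×60 + 29) × 25 + 1 = 83226.
Real time: 83226 / (25) = 83226/25 s.
Target frame: (83226/25) × (24000/1001) = 558720/7 ≈ 79817.143 → 79817.
At 24 labels/s: frame 79817 → 00:55:25:17.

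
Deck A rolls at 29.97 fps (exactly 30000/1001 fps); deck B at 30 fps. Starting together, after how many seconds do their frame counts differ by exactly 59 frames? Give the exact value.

59059/30 seconds

The gap grows by |30 − 30000/1001| = 30/1001 frames per second.
Time for a 59-frame gap: 59 ÷ (30/1001) = 59059/30 s.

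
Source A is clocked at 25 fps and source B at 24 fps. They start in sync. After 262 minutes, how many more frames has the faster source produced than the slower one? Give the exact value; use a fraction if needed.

15720 frames

262 min = 15720 s.
A emits 25 × 15720 = 393000 frames; B emits 24 × 15720 = 377280.
Difference = 15720 frames; B is behind A.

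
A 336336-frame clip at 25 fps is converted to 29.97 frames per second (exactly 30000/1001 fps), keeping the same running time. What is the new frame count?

Target frames = source frames × (target rate / source rate) = 336336 × (30000/1001)/(25) = 336336 × 1200/1001 = 403200.

403200 frames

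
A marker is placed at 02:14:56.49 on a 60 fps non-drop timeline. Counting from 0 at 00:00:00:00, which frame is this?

Total seconds to the label: (2 × 3600 + 14 × 60 + 56) = 8096.
Frame index = 8096 × 60 + 49 = 485809.

485809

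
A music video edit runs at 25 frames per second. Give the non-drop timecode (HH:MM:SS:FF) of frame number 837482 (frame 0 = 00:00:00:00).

837482 ÷ 25 = 33499 full seconds, remainder 7 frames.
33499 s = 9 h 18 min 19 s.
Timecode: 09:18:19:07.

09:18:19:07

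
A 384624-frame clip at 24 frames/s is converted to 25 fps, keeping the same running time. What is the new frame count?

400650 frames

Target frames = source frames × (target rate / source rate) = 384624 × (25)/(24) = 384624 × 25/24 = 400650.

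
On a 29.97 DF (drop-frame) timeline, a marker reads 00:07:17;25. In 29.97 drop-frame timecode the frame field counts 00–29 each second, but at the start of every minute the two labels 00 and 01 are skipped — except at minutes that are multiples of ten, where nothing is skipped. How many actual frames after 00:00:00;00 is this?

13121

Complete 10-minute blocks: 0, each 17982 frames → 0.
Remaining 7 whole minutes in the current block: 1800 + 6 × 1798 = 12588 frames.
Within the current minute: 17 × 30 + 25 − 2 = 533 (labels ;00/;01 skipped at this minute). Total = 0 + 12588 + 533 = 13121.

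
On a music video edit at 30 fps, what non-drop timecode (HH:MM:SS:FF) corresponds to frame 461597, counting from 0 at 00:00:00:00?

04:16:26:17

461597 ÷ 30 = 15386 full seconds, remainder 17 frames.
15386 s = 4 h 16 min 26 s.
Timecode: 04:16:26:17.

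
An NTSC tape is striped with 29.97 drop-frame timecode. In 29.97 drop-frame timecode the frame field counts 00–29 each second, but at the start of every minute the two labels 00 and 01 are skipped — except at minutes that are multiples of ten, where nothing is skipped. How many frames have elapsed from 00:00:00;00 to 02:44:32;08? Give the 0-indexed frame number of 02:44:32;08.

295872

Complete 10-minute blocks: 16, each 17982 frames → 287712.
Remaining 4 whole minutes in the current block: 1800 + 3 × 1798 = 7194 frames.
Within the current minute: 32 × 30 + 8 − 2 = 966 (labels ;00/;01 skipped at this minute). Total = 287712 + 7194 + 966 = 295872.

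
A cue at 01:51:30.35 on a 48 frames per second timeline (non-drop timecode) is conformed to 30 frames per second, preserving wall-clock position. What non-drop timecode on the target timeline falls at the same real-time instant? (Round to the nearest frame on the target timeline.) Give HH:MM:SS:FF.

01:51:30:22

Source frame index: (1×3600 + 51×60 + 30) × 48 + 35 = 321155.
Real time: 321155 / (48) = 321155/48 s.
Target frame: (321155/48) × (30) = 1605775/8 ≈ 200721.875 → 200722.
At 30 labels/s: frame 200722 → 01:51:30:22.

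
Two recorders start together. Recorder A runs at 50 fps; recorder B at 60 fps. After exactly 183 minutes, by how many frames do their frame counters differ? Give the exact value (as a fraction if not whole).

183 min = 10980 s.
A emits 50 × 10980 = 549000 frames; B emits 60 × 10980 = 658800.
Difference = 109800 frames; B is ahead of A.

109800 frames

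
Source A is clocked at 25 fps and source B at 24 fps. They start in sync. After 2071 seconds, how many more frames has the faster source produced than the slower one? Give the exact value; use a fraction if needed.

A emits 25 × 2071 = 51775 frames; B emits 24 × 2071 = 49704.
Difference = 2071 frames; B is behind A.

2071 frames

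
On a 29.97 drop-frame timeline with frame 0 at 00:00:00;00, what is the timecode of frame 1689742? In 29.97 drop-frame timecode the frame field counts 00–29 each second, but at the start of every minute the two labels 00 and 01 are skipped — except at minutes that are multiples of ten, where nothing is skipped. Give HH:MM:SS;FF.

Ten DF minutes hold 17982 frames, so frame 1689742 lies in block 93 (frames 1672326–1690307) with 17416 frames into that block.
The block's first minute is 1800 frames and the rest 1798 each; 17416 frames reaches minute 9, so 93 × 18 + 9 × 2 = 1692 labels have been skipped so far.
Adding those back, label number 1689742 + 1692 = 1691434 at 30 labels/s is 56381 s + 4 f = 15 h 39 min 41 s frame 4, i.e. 15:39:41;04.

15:39:41;04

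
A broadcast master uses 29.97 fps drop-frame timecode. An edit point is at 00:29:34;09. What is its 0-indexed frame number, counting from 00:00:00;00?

53175

Complete 10-minute blocks: 2, each 17982 frames → 35964.
Remaining 9 whole minutes in the current block: 1800 + 8 × 1798 = 16184 frames.
Within the current minute: 34 × 30 + 9 − 2 = 1027 (labels ;00/;01 skipped at this minute). Total = 35964 + 16184 + 1027 = 53175.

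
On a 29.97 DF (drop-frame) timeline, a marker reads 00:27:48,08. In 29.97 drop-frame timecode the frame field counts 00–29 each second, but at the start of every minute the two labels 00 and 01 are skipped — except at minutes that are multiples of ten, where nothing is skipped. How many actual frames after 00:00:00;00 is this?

Complete 10-minute blocks: 2, each 17982 frames → 35964.
Remaining 7 whole minutes in the current block: 1800 + 6 × 1798 = 12588 frames.
Within the current minute: 48 × 30 + 8 − 2 = 1446 (labels ;00/;01 skipped at this minute). Total = 35964 + 12588 + 1446 = 49998.

49998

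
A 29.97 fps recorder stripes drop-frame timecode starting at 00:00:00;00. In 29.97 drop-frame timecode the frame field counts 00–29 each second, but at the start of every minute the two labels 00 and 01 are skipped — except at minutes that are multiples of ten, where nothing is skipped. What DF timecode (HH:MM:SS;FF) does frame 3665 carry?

00:02:02;09

Each 10-minute DF block holds 10 × 60 × 30 − 9 × 2 = 17982 frames. 3665 ÷ 17982 → 0 full blocks, remainder 3665.
Within the partial block the first minute is 1800 frames and each further minute 1798, so 2 further minute boundaries passed. Total skipped labels = 18 × 0 + 2 × 2 = 4.
Non-drop label index = 3665 + 4 = 3669; at 30 labels/s that is 00:02:02:09, i.e. DF 00:02:02;09.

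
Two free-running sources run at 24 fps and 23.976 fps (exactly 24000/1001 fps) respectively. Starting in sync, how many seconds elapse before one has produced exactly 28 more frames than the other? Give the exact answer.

7007/6 seconds

The gap grows by |24000/1001 − 24| = 24/1001 frames per second.
Time for a 28-frame gap: 28 ÷ (24/1001) = 7007/6 s.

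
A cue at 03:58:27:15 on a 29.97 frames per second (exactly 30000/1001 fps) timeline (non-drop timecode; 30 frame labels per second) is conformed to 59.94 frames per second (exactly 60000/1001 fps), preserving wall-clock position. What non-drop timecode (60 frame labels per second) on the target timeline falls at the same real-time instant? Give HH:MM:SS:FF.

Source frame index: (3×3600 + 58×60 + 27) × 30 + 15 = 429225.
Real time: 429225 / (30000/1001) = 5728723/400 s.
Target frame: (5728723/400) × (60000/1001) = 858450.
At 60 labels/s: frame 858450 → 03:58:27:30.

03:58:27:30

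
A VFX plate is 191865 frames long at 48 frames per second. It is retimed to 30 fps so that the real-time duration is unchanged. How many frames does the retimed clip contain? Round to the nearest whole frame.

119916 frames

Frames at target rate = 191865 × (30) / (48) = 959325/8 ≈ 119915.625.
Nearest whole frame: 119916.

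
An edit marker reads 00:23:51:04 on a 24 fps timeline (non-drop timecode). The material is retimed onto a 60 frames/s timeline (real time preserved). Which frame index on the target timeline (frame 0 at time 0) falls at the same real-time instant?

frame 85870

Source frame index: (0×3600 + 23×60 + 51) × 24 + 4 = 34348.
Real time: 34348 / (24) = 8587/6 s.
Target frame: (8587/6) × (60) = 85870.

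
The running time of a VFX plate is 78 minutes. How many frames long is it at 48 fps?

78 min = 4680 s.
Frames = 4680 × 48 = 224640.

224640 frames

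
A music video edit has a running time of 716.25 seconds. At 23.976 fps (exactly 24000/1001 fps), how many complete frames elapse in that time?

Frames = 716.25 × 24000/1001 = 17190000/1001 ≈ 17172.8272.
Complete frames: 17172.

17172 frames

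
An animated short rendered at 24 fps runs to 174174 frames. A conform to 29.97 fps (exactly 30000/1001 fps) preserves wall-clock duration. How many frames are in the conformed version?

Target frames = source frames × (target rate / source rate) = 174174 × (30000/1001)/(24) = 174174 × 1250/1001 = 217500.

217500 frames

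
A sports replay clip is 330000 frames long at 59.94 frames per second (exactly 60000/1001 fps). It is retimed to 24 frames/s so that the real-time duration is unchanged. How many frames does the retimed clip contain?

132132 frames

Target frames = source frames × (target rate / source rate) = 330000 × (24)/(60000/1001) = 330000 × 1001/2500 = 132132.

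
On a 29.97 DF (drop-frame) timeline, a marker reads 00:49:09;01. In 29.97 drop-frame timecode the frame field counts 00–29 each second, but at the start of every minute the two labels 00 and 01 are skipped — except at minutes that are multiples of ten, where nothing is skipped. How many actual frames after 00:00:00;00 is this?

88381

As if non-drop at 30 labels/s: (0 × 3600 + 49 × 60 + 9) × 30 + 1 = 88471.
Minute boundaries passed: 49; those not divisible by 10: 49 − 4 = 45; dropped labels = 2 × 45 = 90.
Actual frame index = 88471 − 90 = 88381.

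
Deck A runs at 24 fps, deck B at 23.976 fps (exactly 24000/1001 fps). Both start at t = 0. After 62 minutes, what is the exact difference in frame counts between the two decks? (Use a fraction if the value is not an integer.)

62 min = 3720 s.
A emits 24 × 3720 = 89280 frames; B emits 24000/1001 × 3720 = 89280000/1001.
Difference = 89280/1001 frames (≈ 89.1908); B is behind A.

89280/1001 frames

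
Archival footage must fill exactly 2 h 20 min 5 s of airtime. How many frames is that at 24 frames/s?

2 h 20 min 5 s = 8405 s.
Frames = 8405 × 24 = 201720.

201720 frames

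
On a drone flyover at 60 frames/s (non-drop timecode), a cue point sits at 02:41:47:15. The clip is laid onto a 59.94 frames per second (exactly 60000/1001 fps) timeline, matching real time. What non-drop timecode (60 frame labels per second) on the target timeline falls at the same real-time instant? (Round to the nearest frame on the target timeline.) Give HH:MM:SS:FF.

Source frame index: (2×3600 + 41×60 + 47) × 60 + 15 = 582435.
Real time: 582435 / (60) = 38829/4 s.
Target frame: (38829/4) × (60000/1001) = 83205000/143 ≈ 581853.147 → 581853.
At 60 labels/s: frame 581853 → 02:41:37:33.

02:41:37:33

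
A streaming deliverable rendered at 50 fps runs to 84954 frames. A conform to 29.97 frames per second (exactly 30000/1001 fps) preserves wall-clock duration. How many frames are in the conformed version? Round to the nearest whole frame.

Frames at target rate = 84954 × (30000/1001) / (50) = 50972400/1001 ≈ 50921.479.
Nearest whole frame: 50921.

50921 frames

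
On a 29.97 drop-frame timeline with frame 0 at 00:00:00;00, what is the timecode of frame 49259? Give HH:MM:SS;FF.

Ten DF minutes hold 17982 frames, so frame 49259 lies in block 2 (frames 35964–53945) with 13295 frames into that block.
The block's first minute is 1800 frames and the rest 1798 each; 13295 frames reaches minute 7, so 2 × 18 + 7 × 2 = 50 labels have been skipped so far.
Adding those back, label number 49259 + 50 = 49309 at 30 labels/s is 1643 s + 19 f = 0 h 27 min 23 s frame 19, i.e. 00:27:23;19.

00:27:23;19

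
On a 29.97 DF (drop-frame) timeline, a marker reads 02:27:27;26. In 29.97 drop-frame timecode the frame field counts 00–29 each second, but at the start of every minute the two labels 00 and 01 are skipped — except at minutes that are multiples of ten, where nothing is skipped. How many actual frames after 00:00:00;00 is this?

As if non-drop at 30 labels/s: (2 × 3600 + 27 × 60 + 27) × 30 + 26 = 265436.
Minute boundaries passed: 147; those not divisible by 10: 147 − 14 = 133; dropped labels = 2 × 133 = 266.
Actual frame index = 265436 − 266 = 265170.

265170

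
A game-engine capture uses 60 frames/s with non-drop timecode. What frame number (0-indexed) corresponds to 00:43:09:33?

Total seconds to the label: (0 × 3600 + 43 × 60 + 9) = 2589.
Frame index = 2589 × 60 + 33 = 155373.

frame 155373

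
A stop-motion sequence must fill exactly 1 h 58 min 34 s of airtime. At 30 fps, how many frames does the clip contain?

1 h 58 min 34 s = 7114 s.
Frames = 7114 × 30 = 213420.

213420 frames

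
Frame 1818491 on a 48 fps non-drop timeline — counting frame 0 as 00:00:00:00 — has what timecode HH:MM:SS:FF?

10:31:25:11

1818491 ÷ 48 = 37885 full seconds, remainder 11 frames.
37885 s = 10 h 31 min 25 s.
Timecode: 10:31:25:11.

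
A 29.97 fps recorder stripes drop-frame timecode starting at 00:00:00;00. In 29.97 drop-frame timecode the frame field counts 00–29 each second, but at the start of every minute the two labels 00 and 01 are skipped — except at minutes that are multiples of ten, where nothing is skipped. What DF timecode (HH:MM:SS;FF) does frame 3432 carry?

Ten DF minutes hold 17982 frames, so frame 3432 lies in block 0 (frames 0–17981) with 3432 frames into that block.
The block's first minute is 1800 frames and the rest 1798 each; 3432 frames reaches minute 1, so 0 × 18 + 1 × 2 = 2 labels have been skipped so far.
Adding those back, label number 3432 + 2 = 3434 at 30 labels/s is 114 s + 14 f = 0 h 1 min 54 s frame 14, i.e. 00:01:54;14.

00:01:54;14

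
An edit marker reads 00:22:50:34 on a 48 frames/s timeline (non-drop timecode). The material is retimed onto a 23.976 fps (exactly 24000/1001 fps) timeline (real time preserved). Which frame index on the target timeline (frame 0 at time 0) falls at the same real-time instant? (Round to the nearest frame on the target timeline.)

Source frame index: (0×3600 + 22×60 + 50) × 48 + 34 = 65794.
Real time: 65794 / (48) = 32897/24 s.
Target frame: (32897/24) × (24000/1001) = 32897000/1001 ≈ 32864.136 → 32864.

frame 32864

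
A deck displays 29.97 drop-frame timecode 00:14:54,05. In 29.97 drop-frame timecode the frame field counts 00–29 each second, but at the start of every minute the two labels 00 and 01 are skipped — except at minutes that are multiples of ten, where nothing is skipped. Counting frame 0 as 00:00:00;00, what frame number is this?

Complete 10-minute blocks: 1, each 17982 frames → 17982.
Remaining 4 whole minutes in the current block: 1800 + 3 × 1798 = 7194 frames.
Within the current minute: 54 × 30 + 5 − 2 = 1623 (labels ;00/;01 skipped at this minute). Total = 17982 + 7194 + 1623 = 26799.

26799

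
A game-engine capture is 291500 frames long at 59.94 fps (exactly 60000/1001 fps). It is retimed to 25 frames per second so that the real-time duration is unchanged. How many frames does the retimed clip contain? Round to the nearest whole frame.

Frames at target rate = 291500 × (25) / (60000/1001) = 2917915/24 ≈ 121579.792.
Nearest whole frame: 121580.

121580 frames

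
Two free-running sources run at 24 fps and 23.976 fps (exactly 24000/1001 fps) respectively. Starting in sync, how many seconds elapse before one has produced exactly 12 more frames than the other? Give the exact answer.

The gap grows by |24000/1001 − 24| = 24/1001 frames per second.
Time for a 12-frame gap: 12 ÷ (24/1001) = 500.5 s.

500.5 seconds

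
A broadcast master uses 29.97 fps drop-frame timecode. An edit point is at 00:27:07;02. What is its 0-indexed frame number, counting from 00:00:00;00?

48762

Complete 10-minute blocks: 2, each 17982 frames → 35964.
Remaining 7 whole minutes in the current block: 1800 + 6 × 1798 = 12588 frames.
Within the current minute: 7 × 30 + 2 − 2 = 210 (labels ;00/;01 skipped at this minute). Total = 35964 + 12588 + 210 = 48762.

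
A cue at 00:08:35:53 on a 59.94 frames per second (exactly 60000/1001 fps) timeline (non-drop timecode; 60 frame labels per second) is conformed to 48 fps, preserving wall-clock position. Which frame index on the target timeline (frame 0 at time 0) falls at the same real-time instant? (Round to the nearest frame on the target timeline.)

Source frame index: (0×3600 + 8×60 + 35) × 60 + 53 = 30953.
Real time: 30953 / (60000/1001) = 30983953/60000 s.
Target frame: (30983953/60000) × (48) = 30983953/1250 ≈ 24787.162 → 24787.

frame 24787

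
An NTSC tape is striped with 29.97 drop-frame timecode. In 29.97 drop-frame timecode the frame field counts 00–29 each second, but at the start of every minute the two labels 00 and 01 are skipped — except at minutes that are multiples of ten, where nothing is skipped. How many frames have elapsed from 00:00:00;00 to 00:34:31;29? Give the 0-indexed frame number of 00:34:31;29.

As if non-drop at 30 labels/s: (0 × 3600 + 34 × 60 + 31) × 30 + 29 = 62159.
Minute boundaries passed: 34; those not divisible by 10: 34 − 3 = 31; dropped labels = 2 × 31 = 62.
Actual frame index = 62159 − 62 = 62097.

62097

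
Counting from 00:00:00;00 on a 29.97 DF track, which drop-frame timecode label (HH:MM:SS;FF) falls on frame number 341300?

Each 10-minute DF block holds 10 × 60 × 30 − 9 × 2 = 17982 frames. 341300 ÷ 17982 → 18 full blocks, remainder 17624.
Within the partial block the first minute is 1800 frames and each further minute 1798, so 9 further minute boundaries passed. Total skipped labels = 18 × 18 + 2 × 9 = 342.
Non-drop label index = 341300 + 342 = 341642; at 30 labels/s that is 03:09:48:02, i.e. DF 03:09:48;02.

03:09:48;02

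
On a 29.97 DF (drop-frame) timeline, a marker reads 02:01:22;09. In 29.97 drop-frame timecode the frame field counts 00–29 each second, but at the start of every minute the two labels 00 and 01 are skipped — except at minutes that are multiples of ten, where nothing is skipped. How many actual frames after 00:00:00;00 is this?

As if non-drop at 30 labels/s: (2 × 3600 + 1 × 60 + 22) × 30 + 9 = 218469.
Minute boundaries passed: 121; those not divisible by 10: 121 − 12 = 109; dropped labels = 2 × 109 = 218.
Actual frame index = 218469 − 218 = 218251.

218251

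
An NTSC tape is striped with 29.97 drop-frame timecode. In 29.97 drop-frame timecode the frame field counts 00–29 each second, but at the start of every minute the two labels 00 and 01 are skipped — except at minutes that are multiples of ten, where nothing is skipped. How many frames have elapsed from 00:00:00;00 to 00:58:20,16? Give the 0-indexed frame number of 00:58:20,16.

104910

As if non-drop at 30 labels/s: (0 × 3600 + 58 × 60 + 20) × 30 + 16 = 105016.
Minute boundaries passed: 58; those not divisible by 10: 58 − 5 = 53; dropped labels = 2 × 53 = 106.
Actual frame index = 105016 − 106 = 104910.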